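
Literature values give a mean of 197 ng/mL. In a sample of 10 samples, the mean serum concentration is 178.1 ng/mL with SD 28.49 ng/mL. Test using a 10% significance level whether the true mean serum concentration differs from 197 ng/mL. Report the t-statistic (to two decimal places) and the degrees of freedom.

t = -2.10, df = 9

H0: μ = 197; H1: μ ≠ 197 (one-sample t-test, two-sided).
t = (x̄ − μ₀)/(s/√n) = (178.1 − 197)/(28.49/√10) = -2.10
df = n − 1 = 9
Two-sided p-value ≈ 0.065
Since p ≈ 0.065 < α = 0.1, reject H0; the data support H1.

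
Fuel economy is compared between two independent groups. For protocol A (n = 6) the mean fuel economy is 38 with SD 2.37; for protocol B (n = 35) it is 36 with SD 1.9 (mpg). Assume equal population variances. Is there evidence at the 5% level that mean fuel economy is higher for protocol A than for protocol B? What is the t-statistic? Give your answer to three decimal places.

Let group 1 = protocol A, group 2 = protocol B. H0: μ_1 = μ_2; H1: μ_1 > μ_2 (two-sample pooled-variance t-test, right-tailed).
s_p² = [(6−1)·2.37² + (35−1)·1.9²]/(6+35−2) = 3.86729
t = (38 − 36)/√[3.86729·(1/6 + 1/35)] = 2.302
df = n₁ + n₂ − 2 = 39
p-value = P(T ≥ 2.302) ≈ 0.013
Since p ≈ 0.013 < α = 0.05, reject H0; the evidence is statistically significant.

2.302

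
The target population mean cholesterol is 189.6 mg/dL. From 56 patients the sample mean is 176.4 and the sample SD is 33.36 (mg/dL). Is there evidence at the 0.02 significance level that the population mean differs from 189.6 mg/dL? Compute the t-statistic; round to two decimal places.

H0: μ = 189.6; H1: μ ≠ 189.6 (one-sample t-test, two-sided).
t = (x̄ − μ₀)/(s/√n) = (176.4 − 189.6)/(33.36/√56) = -2.96
df = n − 1 = 55
Two-sided p-value ≈ 0.005
Since p ≈ 0.005 < α = 0.02, reject H0; the evidence is statistically significant.

-2.96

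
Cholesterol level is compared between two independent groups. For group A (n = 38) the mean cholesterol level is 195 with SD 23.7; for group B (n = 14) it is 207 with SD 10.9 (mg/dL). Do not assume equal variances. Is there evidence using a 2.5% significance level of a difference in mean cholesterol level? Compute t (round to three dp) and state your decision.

Let group 1 = group A, group 2 = group B. H0: μ_1 = μ_2; H1: μ_1 ≠ μ_2 (Welch's two-sample t-test, two-sided).
t = (x̄_1 − x̄_2)/√(s_1²/n_1 + s_2²/n_2) = (195 − 207)/√(23.7²/38 + 10.9²/14) = -2.488
Welch–Satterthwaite df ≈ 47.30
Two-sided p-value ≈ 0.016
Since p ≈ 0.016 < α = 0.025, reject H0; the data support H1.

t = -2.488; reject H0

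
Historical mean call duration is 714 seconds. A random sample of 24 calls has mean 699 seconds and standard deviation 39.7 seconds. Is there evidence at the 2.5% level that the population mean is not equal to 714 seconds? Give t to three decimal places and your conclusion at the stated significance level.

H0: μ = 714; H1: μ ≠ 714 (one-sample t-test, two-sided).
t = (x̄ − μ₀)/(s/√n) = (699 − 714)/(39.7/√24) = -1.851
df = n − 1 = 23
Two-sided p-value ≈ 0.0771
Since p ≈ 0.0771 > α = 0.025, fail to reject H0; the evidence is not statistically significant.

t = -1.851; fail to reject H0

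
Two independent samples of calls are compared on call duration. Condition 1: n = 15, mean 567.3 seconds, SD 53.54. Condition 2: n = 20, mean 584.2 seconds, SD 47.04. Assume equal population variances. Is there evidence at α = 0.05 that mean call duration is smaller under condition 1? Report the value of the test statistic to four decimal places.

-0.9915

Let group 1 = condition 1, group 2 = condition 2. H0: μ_1 = μ_2; H1: μ_1 < μ_2 (two-sample pooled-variance t-test, left-tailed).
s_p² = [(15−1)·53.54² + (20−1)·47.04²]/(15+20−2) = 2490.12
t = (567.3 − 584.2)/√[2490.12·(1/15 + 1/20)] = -0.9915
df = n₁ + n₂ − 2 = 33
p-value = P(T ≤ -0.9915) ≈ 0.1643
Since p ≈ 0.1643 > α = 0.05, fail to reject H0; the evidence is not statistically significant.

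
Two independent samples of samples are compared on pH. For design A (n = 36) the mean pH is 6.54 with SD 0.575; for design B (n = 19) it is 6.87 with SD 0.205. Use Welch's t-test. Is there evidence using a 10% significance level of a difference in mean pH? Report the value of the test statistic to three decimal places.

Let group 1 = design A, group 2 = design B. H0: μ_1 = μ_2; H1: μ_1 ≠ μ_2 (Welch's two-sample t-test, two-sided).
t = (x̄_1 − x̄_2)/√(s_1²/n_1 + s_2²/n_2) = (6.54 − 6.87)/√(0.575²/36 + 0.205²/19) = -3.091
Welch–Satterthwaite df ≈ 48.43
Two-sided p-value ≈ 0.0033
Since p ≈ 0.0033 < α = 0.1, reject H0; the evidence is statistically significant.

-3.091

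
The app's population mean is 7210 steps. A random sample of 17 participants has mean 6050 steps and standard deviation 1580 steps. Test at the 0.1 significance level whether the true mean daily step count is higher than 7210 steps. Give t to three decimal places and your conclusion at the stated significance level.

H0: μ = 7210; H1: μ > 7210 (one-sample t-test, right-tailed).
t = (x̄ − μ₀)/(s/√n) = (6050 − 7210)/(1580/√17) = -3.027
df = n − 1 = 16
p-value = P(T ≥ -3.027) ≈ 0.9960
Since p ≈ 0.9960 > α = 0.1, fail to reject H0; the data do not provide sufficient evidence against H0.

t = -3.027; fail to reject H0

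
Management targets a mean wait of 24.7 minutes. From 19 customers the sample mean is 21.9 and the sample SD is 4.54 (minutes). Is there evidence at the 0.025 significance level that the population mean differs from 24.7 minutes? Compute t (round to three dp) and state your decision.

t = -2.688; reject H0

H0: μ = 24.7; H1: μ ≠ 24.7 (one-sample t-test, two-sided).
t = (x̄ − μ₀)/(s/√n) = (21.9 − 24.7)/(4.54/√19) = -2.688
df = n − 1 = 18
Two-sided p-value ≈ 0.0150
Since p ≈ 0.0150 < α = 0.025, reject H0; the data support H1.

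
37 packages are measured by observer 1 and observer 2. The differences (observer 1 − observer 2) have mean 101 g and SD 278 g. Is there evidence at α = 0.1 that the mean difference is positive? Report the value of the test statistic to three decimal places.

H0: μ_d = 0; H1: μ_d > 0 (paired t-test on the differences, right-tailed).
t = d̄/(s_d/√n) = 101/(278/√37) = 2.210
df = n − 1 = 36
p-value = P(T ≥ 2.210) ≈ 0.0168
Since p ≈ 0.0168 < α = 0.1, reject H0; the data support H1.

2.210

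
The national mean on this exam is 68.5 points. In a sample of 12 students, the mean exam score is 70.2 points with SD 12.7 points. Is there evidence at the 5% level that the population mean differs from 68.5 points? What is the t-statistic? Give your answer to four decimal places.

H0: μ = 68.5; H1: μ ≠ 68.5 (one-sample t-test, two-sided).
t = (x̄ − μ₀)/(s/√n) = (70.2 − 68.5)/(12.7/√12) = 0.4637
df = n − 1 = 11
Two-sided p-value ≈ 0.652
Since p ≈ 0.652 > α = 0.05, fail to reject H0; the data do not provide sufficient evidence against H0.

0.4637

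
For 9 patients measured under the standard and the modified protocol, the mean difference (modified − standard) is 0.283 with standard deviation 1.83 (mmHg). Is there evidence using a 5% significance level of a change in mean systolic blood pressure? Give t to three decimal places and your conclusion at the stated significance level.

t = 0.464; fail to reject H0

H0: μ_d = 0; H1: μ_d ≠ 0 (paired t-test on the differences, two-sided).
t = d̄/(s_d/√n) = 0.283/(1.83/√9) = 0.464
df = n − 1 = 8
Two-sided p-value ≈ 0.6551
Since p ≈ 0.6551 > α = 0.05, fail to reject H0; the data do not provide sufficient evidence against H0.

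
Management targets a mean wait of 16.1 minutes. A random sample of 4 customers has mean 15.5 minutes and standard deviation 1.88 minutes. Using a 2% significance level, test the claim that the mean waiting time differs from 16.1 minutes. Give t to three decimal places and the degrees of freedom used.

H0: μ = 16.1; H1: μ ≠ 16.1 (one-sample t-test, two-sided).
t = (x̄ − μ₀)/(s/√n) = (15.5 − 16.1)/(1.88/√4) = -0.638
df = n − 1 = 3
Two-sided p-value ≈ 0.569
Since p ≈ 0.569 > α = 0.02, fail to reject H0; the evidence is not statistically significant.

t = -0.638, df = 3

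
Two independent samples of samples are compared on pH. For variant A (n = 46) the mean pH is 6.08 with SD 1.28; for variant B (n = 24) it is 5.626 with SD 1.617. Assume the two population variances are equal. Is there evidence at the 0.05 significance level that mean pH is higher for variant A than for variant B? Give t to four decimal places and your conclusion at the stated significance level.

t = 1.2850; fail to reject H0

Let group 1 = variant A, group 2 = variant B. H0: μ_1 = μ_2; H1: μ_1 > μ_2 (two-sample pooled-variance t-test, right-tailed).
s_p² = [(46−1)·1.28² + (24−1)·1.617²]/(46+24−2) = 1.96862
t = (6.08 − 5.626)/√[1.96862·(1/46 + 1/24)] = 1.2850
df = n₁ + n₂ − 2 = 68
p-value = P(T ≥ 1.2850) ≈ 0.1016
Since p ≈ 0.1016 > α = 0.05, fail to reject H0; the evidence is not statistically significant.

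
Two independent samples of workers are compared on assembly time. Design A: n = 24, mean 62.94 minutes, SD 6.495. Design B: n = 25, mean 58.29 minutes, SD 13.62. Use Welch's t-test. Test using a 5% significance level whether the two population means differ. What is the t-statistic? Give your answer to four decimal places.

Let group 1 = design A, group 2 = design B. H0: μ_1 = μ_2; H1: μ_1 ≠ μ_2 (Welch's two-sample t-test, two-sided).
t = (x̄_1 − x̄_2)/√(s_1²/n_1 + s_2²/n_2) = (62.94 − 58.29)/√(6.495²/24 + 13.62²/25) = 1.5349
Welch–Satterthwaite df ≈ 34.69
Two-sided p-value ≈ 0.134
Since p ≈ 0.134 > α = 0.05, fail to reject H0; the data do not provide sufficient evidence against H0.

1.5349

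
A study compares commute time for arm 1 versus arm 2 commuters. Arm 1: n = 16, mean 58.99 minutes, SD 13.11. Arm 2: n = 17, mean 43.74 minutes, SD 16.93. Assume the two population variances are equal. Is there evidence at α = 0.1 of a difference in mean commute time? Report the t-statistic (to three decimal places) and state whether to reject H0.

t = 2.880; reject H0

Let group 1 = arm 1, group 2 = arm 2. H0: μ_1 = μ_2; H1: μ_1 ≠ μ_2 (two-sample pooled-variance t-test, two-sided).
s_p² = [(16−1)·13.11² + (17−1)·16.93²]/(16+17−2) = 231.099
t = (58.99 − 43.74)/√[231.099·(1/16 + 1/17)] = 2.880
df = n₁ + n₂ − 2 = 31
Two-sided p-value ≈ 0.0072
Since p ≈ 0.0072 < α = 0.1, reject H0; the data support H1.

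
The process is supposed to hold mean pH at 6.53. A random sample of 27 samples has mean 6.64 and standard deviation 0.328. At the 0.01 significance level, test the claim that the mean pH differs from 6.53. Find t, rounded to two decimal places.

H0: μ = 6.53; H1: μ ≠ 6.53 (one-sample t-test, two-sided).
t = (x̄ − μ₀)/(s/√n) = (6.64 − 6.53)/(0.328/√27) = 1.74
df = n − 1 = 26
Two-sided p-value ≈ 0.093
Since p ≈ 0.093 > α = 0.01, fail to reject H0; the evidence is not statistically significant.

1.74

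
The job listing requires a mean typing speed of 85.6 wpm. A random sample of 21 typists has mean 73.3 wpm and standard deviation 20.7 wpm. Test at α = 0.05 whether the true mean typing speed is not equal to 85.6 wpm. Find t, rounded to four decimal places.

H0: μ = 85.6; H1: μ ≠ 85.6 (one-sample t-test, two-sided).
t = (x̄ − μ₀)/(s/√n) = (73.3 − 85.6)/(20.7/√21) = -2.7230
df = n − 1 = 20
Two-sided p-value ≈ 0.013
Since p ≈ 0.013 < α = 0.05, reject H0; the data support H1.

-2.7230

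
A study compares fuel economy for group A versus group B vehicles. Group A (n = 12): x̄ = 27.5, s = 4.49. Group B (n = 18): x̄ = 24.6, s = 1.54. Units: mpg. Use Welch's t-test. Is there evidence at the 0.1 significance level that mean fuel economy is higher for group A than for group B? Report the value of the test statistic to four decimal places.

Let group 1 = group A, group 2 = group B. H0: μ_1 = μ_2; H1: μ_1 > μ_2 (Welch's two-sample t-test, right-tailed).
t = (x̄_1 − x̄_2)/√(s_1²/n_1 + s_2²/n_2) = (27.5 − 24.6)/√(4.49²/12 + 1.54²/18) = 2.1545
Welch–Satterthwaite df ≈ 12.74
p-value = P(T ≥ 2.1545) ≈ 0.0255
Since p ≈ 0.0255 < α = 0.1, reject H0; the data support H1.

2.1545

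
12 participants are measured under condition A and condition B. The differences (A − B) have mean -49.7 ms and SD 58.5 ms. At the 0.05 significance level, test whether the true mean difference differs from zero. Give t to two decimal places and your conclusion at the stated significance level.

t = -2.94; reject H0

H0: μ_d = 0; H1: μ_d ≠ 0 (paired t-test on the differences, two-sided).
t = d̄/(s_d/√n) = -49.7/(58.5/√12) = -2.94
df = n − 1 = 11
Two-sided p-value ≈ 0.013
Since p ≈ 0.013 < α = 0.05, reject H0; the evidence is statistically significant.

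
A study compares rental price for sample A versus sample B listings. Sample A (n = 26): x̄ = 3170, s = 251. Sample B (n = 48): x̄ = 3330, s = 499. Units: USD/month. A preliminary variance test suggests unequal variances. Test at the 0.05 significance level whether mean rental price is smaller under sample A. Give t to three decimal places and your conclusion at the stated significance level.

t = -1.834; reject H0

Let group 1 = sample A, group 2 = sample B. H0: μ_1 = μ_2; H1: μ_1 < μ_2 (Welch's two-sample t-test, left-tailed).
t = (x̄_1 − x̄_2)/√(s_1²/n_1 + s_2²/n_2) = (3170 − 3330)/√(251²/26 + 499²/48) = -1.834
Welch–Satterthwaite df ≈ 71.74
p-value = P(T ≤ -1.834) ≈ 0.035
Since p ≈ 0.035 < α = 0.05, reject H0; the data support H1.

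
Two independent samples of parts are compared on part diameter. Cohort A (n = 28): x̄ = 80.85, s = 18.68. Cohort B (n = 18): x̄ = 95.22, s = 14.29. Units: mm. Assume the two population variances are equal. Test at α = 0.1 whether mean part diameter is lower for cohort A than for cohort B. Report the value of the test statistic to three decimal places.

-2.779

Let group 1 = cohort A, group 2 = cohort B. H0: μ_1 = μ_2; H1: μ_1 < μ_2 (two-sample pooled-variance t-test, left-tailed).
s_p² = [(28−1)·18.68² + (18−1)·14.29²]/(28+18−2) = 293.021
t = (80.85 − 95.22)/√[293.021·(1/28 + 1/18)] = -2.779
df = n₁ + n₂ − 2 = 44
p-value = P(T ≤ -2.779) ≈ 0.0040
Since p ≈ 0.0040 < α = 0.1, reject H0; the evidence is statistically significant.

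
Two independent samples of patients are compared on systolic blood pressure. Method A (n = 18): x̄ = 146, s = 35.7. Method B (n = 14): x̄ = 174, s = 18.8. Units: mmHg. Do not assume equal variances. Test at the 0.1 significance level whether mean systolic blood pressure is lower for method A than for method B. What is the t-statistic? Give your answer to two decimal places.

-2.86

Let group 1 = method A, group 2 = method B. H0: μ_1 = μ_2; H1: μ_1 < μ_2 (Welch's two-sample t-test, left-tailed).
t = (x̄_1 − x̄_2)/√(s_1²/n_1 + s_2²/n_2) = (146 − 174)/√(35.7²/18 + 18.8²/14) = -2.86
Welch–Satterthwaite df ≈ 26.82
p-value = P(T ≤ -2.86) ≈ 0.004
Since p ≈ 0.004 < α = 0.1, reject H0; the data support H1.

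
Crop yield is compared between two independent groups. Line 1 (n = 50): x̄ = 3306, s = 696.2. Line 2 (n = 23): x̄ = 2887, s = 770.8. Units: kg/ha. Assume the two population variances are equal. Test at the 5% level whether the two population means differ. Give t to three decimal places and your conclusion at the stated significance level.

t = 2.309; reject H0

Let group 1 = line 1, group 2 = line 2. H0: μ_1 = μ_2; H1: μ_1 ≠ μ_2 (two-sample pooled-variance t-test, two-sided).
s_p² = [(50−1)·696.2² + (23−1)·770.8²]/(50+23−2) = 518605
t = (3306 − 2887)/√[518605·(1/50 + 1/23)] = 2.309
df = n₁ + n₂ − 2 = 71
Two-sided p-value ≈ 0.024
Since p ≈ 0.024 < α = 0.05, reject H0; the data support H1.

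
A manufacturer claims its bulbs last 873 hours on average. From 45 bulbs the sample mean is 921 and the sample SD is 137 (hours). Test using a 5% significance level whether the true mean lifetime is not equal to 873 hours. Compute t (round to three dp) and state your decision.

H0: μ = 873; H1: μ ≠ 873 (one-sample t-test, two-sided).
t = (x̄ − μ₀)/(s/√n) = (921 − 873)/(137/√45) = 2.350
df = n − 1 = 44
Two-sided p-value ≈ 0.023
Since p ≈ 0.023 < α = 0.05, reject H0; the data support H1.

t = 2.350; reject H0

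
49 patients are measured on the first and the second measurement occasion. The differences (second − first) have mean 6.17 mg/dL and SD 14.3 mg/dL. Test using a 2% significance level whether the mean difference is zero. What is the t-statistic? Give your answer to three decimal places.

H0: μ_d = 0; H1: μ_d ≠ 0 (paired t-test on the differences, two-sided).
t = d̄/(s_d/√n) = 6.17/(14.3/√49) = 3.020
df = n − 1 = 48
Two-sided p-value ≈ 0.004
Since p ≈ 0.004 < α = 0.02, reject H0; the data support H1.

3.020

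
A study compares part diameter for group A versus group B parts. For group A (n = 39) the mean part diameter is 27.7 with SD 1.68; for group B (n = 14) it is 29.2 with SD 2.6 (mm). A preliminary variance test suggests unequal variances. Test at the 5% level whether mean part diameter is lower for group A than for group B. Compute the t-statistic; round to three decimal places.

Let group 1 = group A, group 2 = group B. H0: μ_1 = μ_2; H1: μ_1 < μ_2 (Welch's two-sample t-test, left-tailed).
t = (x̄_1 − x̄_2)/√(s_1²/n_1 + s_2²/n_2) = (27.7 − 29.2)/√(1.68²/39 + 2.6²/14) = -2.013
Welch–Satterthwaite df ≈ 17.06
p-value = P(T ≤ -2.013) ≈ 0.0301
Since p ≈ 0.0301 < α = 0.05, reject H0; the evidence is statistically significant.

-2.013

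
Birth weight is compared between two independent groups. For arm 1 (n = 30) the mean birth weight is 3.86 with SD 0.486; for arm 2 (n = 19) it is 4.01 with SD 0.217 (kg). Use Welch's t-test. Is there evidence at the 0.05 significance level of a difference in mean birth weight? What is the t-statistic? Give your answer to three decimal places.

Let group 1 = arm 1, group 2 = arm 2. H0: μ_1 = μ_2; H1: μ_1 ≠ μ_2 (Welch's two-sample t-test, two-sided).
t = (x̄_1 − x̄_2)/√(s_1²/n_1 + s_2²/n_2) = (3.86 − 4.01)/√(0.486²/30 + 0.217²/19) = -1.474
Welch–Satterthwaite df ≈ 43.23
Two-sided p-value ≈ 0.1476
Since p ≈ 0.1476 > α = 0.05, fail to reject H0; the data do not provide sufficient evidence against H0.

-1.474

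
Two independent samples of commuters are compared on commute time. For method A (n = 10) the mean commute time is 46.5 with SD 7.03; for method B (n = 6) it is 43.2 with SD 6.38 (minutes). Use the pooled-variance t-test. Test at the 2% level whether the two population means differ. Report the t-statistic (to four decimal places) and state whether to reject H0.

t = 0.9391; fail to reject H0

Let group 1 = method A, group 2 = method B. H0: μ_1 = μ_2; H1: μ_1 ≠ μ_2 (two-sample pooled-variance t-test, two-sided).
s_p² = [(10−1)·7.03² + (6−1)·6.38²]/(10+6−2) = 46.3079
t = (46.5 − 43.2)/√[46.3079·(1/10 + 1/6)] = 0.9391
df = n₁ + n₂ − 2 = 14
Two-sided p-value ≈ 0.364
Since p ≈ 0.364 > α = 0.02, fail to reject H0; the data do not provide sufficient evidence against H0.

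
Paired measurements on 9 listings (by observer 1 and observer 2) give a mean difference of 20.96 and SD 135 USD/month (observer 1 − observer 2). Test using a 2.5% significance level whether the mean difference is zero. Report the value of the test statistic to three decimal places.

0.466

H0: μ_d = 0; H1: μ_d ≠ 0 (paired t-test on the differences, two-sided).
t = d̄/(s_d/√n) = 20.96/(135/√9) = 0.466
df = n − 1 = 8
Two-sided p-value ≈ 0.654
Since p ≈ 0.654 > α = 0.025, fail to reject H0; the data do not provide sufficient evidence against H0.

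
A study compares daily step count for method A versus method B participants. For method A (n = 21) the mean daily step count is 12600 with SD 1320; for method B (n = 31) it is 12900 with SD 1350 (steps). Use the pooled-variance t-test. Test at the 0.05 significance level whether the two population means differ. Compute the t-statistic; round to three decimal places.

Let group 1 = method A, group 2 = method B. H0: μ_1 = μ_2; H1: μ_1 ≠ μ_2 (two-sample pooled-variance t-test, two-sided).
s_p² = [(21−1)·1320² + (31−1)·1350²]/(21+31−2) = 1790460
t = (12600 − 12900)/√[1790460·(1/21 + 1/31)] = -0.793
df = n₁ + n₂ − 2 = 50
Two-sided p-value ≈ 0.4314
Since p ≈ 0.4314 > α = 0.05, fail to reject H0; the data do not provide sufficient evidence against H0.

-0.793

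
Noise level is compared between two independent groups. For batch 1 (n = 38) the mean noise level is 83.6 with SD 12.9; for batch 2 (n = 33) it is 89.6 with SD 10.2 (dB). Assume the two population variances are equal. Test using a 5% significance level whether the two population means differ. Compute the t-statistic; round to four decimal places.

Let group 1 = batch 1, group 2 = batch 2. H0: μ_1 = μ_2; H1: μ_1 ≠ μ_2 (two-sample pooled-variance t-test, two-sided).
s_p² = [(38−1)·12.9² + (33−1)·10.2²]/(38+33−2) = 137.485
t = (83.6 − 89.6)/√[137.485·(1/38 + 1/33)] = -2.1505
df = n₁ + n₂ − 2 = 69
Two-sided p-value ≈ 0.035
Since p ≈ 0.035 < α = 0.05, reject H0; the evidence is statistically significant.

-2.1505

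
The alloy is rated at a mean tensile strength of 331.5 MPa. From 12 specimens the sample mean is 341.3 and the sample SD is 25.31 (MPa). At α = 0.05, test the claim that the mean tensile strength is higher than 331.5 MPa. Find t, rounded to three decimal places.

H0: μ = 331.5; H1: μ > 331.5 (one-sample t-test, right-tailed).
t = (x̄ − μ₀)/(s/√n) = (341.3 − 331.5)/(25.31/√12) = 1.341
df = n − 1 = 11
p-value = P(T ≥ 1.341) ≈ 0.103
Since p ≈ 0.103 > α = 0.05, fail to reject H0; the data do not provide sufficient evidence against H0.

1.341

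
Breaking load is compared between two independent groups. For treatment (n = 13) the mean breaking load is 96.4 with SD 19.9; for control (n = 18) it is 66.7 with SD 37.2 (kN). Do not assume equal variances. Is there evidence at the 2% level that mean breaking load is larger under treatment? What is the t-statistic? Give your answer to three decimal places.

Let group 1 = treatment, group 2 = control. H0: μ_1 = μ_2; H1: μ_1 > μ_2 (Welch's two-sample t-test, right-tailed).
t = (x̄_1 − x̄_2)/√(s_1²/n_1 + s_2²/n_2) = (96.4 − 66.7)/√(19.9²/13 + 37.2²/18) = 2.867
Welch–Satterthwaite df ≈ 27.11
p-value = P(T ≥ 2.867) ≈ 0.0040
Since p ≈ 0.0040 < α = 0.02, reject H0; the data support H1.

2.867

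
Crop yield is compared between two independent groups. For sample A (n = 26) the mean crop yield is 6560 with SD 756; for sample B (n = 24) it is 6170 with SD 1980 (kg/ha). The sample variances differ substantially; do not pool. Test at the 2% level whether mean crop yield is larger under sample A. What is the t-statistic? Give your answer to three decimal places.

0.906

Let group 1 = sample A, group 2 = sample B. H0: μ_1 = μ_2; H1: μ_1 > μ_2 (Welch's two-sample t-test, right-tailed).
t = (x̄_1 − x̄_2)/√(s_1²/n_1 + s_2²/n_2) = (6560 − 6170)/√(756²/26 + 1980²/24) = 0.906
Welch–Satterthwaite df ≈ 29.12
p-value = P(T ≥ 0.906) ≈ 0.1862
Since p ≈ 0.1862 > α = 0.02, fail to reject H0; the data do not provide sufficient evidence against H0.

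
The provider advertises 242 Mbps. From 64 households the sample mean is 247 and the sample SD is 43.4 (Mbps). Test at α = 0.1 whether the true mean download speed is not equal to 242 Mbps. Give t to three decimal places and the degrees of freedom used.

H0: μ = 242; H1: μ ≠ 242 (one-sample t-test, two-sided).
t = (x̄ − μ₀)/(s/√n) = (247 − 242)/(43.4/√64) = 0.922
df = n − 1 = 63
Two-sided p-value ≈ 0.360
Since p ≈ 0.360 > α = 0.1, fail to reject H0; the data do not provide sufficient evidence against H0.

t = 0.922, df = 63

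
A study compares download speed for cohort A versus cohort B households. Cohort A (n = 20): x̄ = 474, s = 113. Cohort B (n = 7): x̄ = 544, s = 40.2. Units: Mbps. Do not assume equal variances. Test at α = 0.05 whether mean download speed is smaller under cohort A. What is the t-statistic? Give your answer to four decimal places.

Let group 1 = cohort A, group 2 = cohort B. H0: μ_1 = μ_2; H1: μ_1 < μ_2 (Welch's two-sample t-test, left-tailed).
t = (x̄_1 − x̄_2)/√(s_1²/n_1 + s_2²/n_2) = (474 − 544)/√(113²/20 + 40.2²/7) = -2.3742
Welch–Satterthwaite df ≈ 24.91
p-value = P(T ≤ -2.3742) ≈ 0.0128
Since p ≈ 0.0128 < α = 0.05, reject H0; the data support H1.

-2.3742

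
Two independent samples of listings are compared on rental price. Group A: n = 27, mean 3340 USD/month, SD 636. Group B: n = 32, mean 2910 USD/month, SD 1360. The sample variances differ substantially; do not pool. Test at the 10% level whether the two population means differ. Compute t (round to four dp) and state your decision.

t = 1.5939; fail to reject H0

Let group 1 = group A, group 2 = group B. H0: μ_1 = μ_2; H1: μ_1 ≠ μ_2 (Welch's two-sample t-test, two-sided).
t = (x̄_1 − x̄_2)/√(s_1²/n_1 + s_2²/n_2) = (3340 − 2910)/√(636²/27 + 1360²/32) = 1.5939
Welch–Satterthwaite df ≈ 45.51
Two-sided p-value ≈ 0.118
Since p ≈ 0.118 > α = 0.1, fail to reject H0; the data do not provide sufficient evidence against H0.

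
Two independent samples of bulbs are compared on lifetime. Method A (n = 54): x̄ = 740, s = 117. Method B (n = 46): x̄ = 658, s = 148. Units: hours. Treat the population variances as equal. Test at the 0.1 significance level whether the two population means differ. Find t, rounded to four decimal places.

3.0928

Let group 1 = method A, group 2 = method B. H0: μ_1 = μ_2; H1: μ_1 ≠ μ_2 (two-sample pooled-variance t-test, two-sided).
s_p² = [(54−1)·117² + (46−1)·148²]/(54+46−2) = 17461.2
t = (740 − 658)/√[17461.2·(1/54 + 1/46)] = 3.0928
df = n₁ + n₂ − 2 = 98
Two-sided p-value ≈ 0.003
Since p ≈ 0.003 < α = 0.1, reject H0; the data support H1.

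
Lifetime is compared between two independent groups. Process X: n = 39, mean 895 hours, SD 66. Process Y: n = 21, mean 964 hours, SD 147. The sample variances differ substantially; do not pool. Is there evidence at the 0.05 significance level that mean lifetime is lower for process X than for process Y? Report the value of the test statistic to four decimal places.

Let group 1 = process X, group 2 = process Y. H0: μ_1 = μ_2; H1: μ_1 < μ_2 (Welch's two-sample t-test, left-tailed).
t = (x̄_1 − x̄_2)/√(s_1²/n_1 + s_2²/n_2) = (895 − 964)/√(66²/39 + 147²/21) = -2.0430
Welch–Satterthwaite df ≈ 24.43
p-value = P(T ≤ -2.0430) ≈ 0.026
Since p ≈ 0.026 < α = 0.05, reject H0; the evidence is statistically significant.

-2.0430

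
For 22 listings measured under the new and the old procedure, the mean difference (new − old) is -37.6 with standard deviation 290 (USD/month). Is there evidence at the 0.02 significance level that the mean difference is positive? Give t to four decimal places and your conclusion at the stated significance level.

t = -0.6081; fail to reject H0

H0: μ_d = 0; H1: μ_d > 0 (paired t-test on the differences, right-tailed).
t = d̄/(s_d/√n) = -37.6/(290/√22) = -0.6081
df = n − 1 = 21
p-value = P(T ≥ -0.6081) ≈ 0.7252
Since p ≈ 0.7252 > α = 0.02, fail to reject H0; the evidence is not statistically significant.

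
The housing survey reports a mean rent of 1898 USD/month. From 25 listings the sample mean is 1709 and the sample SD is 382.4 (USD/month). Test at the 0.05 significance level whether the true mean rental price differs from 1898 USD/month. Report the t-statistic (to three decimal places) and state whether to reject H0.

t = -2.471; reject H0

H0: μ = 1898; H1: μ ≠ 1898 (one-sample t-test, two-sided).
t = (x̄ − μ₀)/(s/√n) = (1709 − 1898)/(382.4/√25) = -2.471
df = n − 1 = 24
Two-sided p-value ≈ 0.0210
Since p ≈ 0.0210 < α = 0.05, reject H0; the data support H1.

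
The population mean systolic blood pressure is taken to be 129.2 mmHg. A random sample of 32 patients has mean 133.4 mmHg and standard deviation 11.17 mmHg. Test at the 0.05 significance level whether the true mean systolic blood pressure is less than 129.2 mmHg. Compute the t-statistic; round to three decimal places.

2.127

H0: μ = 129.2; H1: μ < 129.2 (one-sample t-test, left-tailed).
t = (x̄ − μ₀)/(s/√n) = (133.4 − 129.2)/(11.17/√32) = 2.127
df = n − 1 = 31
p-value = P(T ≤ 2.127) ≈ 0.9793
Since p ≈ 0.9793 > α = 0.05, fail to reject H0; the data do not provide sufficient evidence against H0.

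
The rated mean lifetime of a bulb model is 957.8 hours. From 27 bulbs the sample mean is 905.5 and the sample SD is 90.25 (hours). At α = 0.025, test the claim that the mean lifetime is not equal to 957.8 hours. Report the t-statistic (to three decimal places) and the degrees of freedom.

t = -3.011, df = 26

H0: μ = 957.8; H1: μ ≠ 957.8 (one-sample t-test, two-sided).
t = (x̄ − μ₀)/(s/√n) = (905.5 − 957.8)/(90.25/√27) = -3.011
df = n − 1 = 26
Two-sided p-value ≈ 0.006
Since p ≈ 0.006 < α = 0.025, reject H0; the evidence is statistically significant.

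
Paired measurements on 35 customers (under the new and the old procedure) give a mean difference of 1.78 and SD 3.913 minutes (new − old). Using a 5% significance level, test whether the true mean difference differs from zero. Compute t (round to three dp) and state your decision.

H0: μ_d = 0; H1: μ_d ≠ 0 (paired t-test on the differences, two-sided).
t = d̄/(s_d/√n) = 1.78/(3.913/√35) = 2.691
df = n − 1 = 34
Two-sided p-value ≈ 0.011
Since p ≈ 0.011 < α = 0.05, reject H0; the evidence is statistically significant.

t = 2.691; reject H0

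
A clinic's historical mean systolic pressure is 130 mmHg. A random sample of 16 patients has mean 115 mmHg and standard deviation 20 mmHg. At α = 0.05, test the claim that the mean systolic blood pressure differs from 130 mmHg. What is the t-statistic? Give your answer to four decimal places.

-3.0000

H0: μ = 130; H1: μ ≠ 130 (one-sample t-test, two-sided).
t = (x̄ − μ₀)/(s/√n) = (115 − 130)/(20/√16) = -3.0000
df = n − 1 = 15
Two-sided p-value ≈ 0.009
Since p ≈ 0.009 < α = 0.05, reject H0; the data support H1.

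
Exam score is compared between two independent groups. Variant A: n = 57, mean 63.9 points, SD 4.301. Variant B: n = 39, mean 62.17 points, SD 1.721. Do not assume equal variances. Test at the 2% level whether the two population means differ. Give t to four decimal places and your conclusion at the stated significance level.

Let group 1 = variant A, group 2 = variant B. H0: μ_1 = μ_2; H1: μ_1 ≠ μ_2 (Welch's two-sample t-test, two-sided).
t = (x̄_1 − x̄_2)/√(s_1²/n_1 + s_2²/n_2) = (63.9 − 62.17)/√(4.301²/57 + 1.721²/39) = 2.7337
Welch–Satterthwaite df ≈ 78.91
Two-sided p-value ≈ 0.008
Since p ≈ 0.008 < α = 0.02, reject H0; the data support H1.

t = 2.7337; reject H0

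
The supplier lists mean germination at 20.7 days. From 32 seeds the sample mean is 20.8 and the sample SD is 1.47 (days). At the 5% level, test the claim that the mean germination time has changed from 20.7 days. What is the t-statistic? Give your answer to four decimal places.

0.3848

H0: μ = 20.7; H1: μ ≠ 20.7 (one-sample t-test, two-sided).
t = (x̄ − μ₀)/(s/√n) = (20.8 − 20.7)/(1.47/√32) = 0.3848
df = n − 1 = 31
Two-sided p-value ≈ 0.7030
Since p ≈ 0.7030 > α = 0.05, fail to reject H0; the data do not provide sufficient evidence against H0.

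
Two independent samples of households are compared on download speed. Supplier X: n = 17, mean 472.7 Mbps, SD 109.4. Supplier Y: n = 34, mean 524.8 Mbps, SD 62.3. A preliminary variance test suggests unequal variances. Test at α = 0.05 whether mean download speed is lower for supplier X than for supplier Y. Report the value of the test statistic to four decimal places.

Let group 1 = supplier X, group 2 = supplier Y. H0: μ_1 = μ_2; H1: μ_1 < μ_2 (Welch's two-sample t-test, left-tailed).
t = (x̄_1 − x̄_2)/√(s_1²/n_1 + s_2²/n_2) = (472.7 − 524.8)/√(109.4²/17 + 62.3²/34) = -1.8214
Welch–Satterthwaite df ≈ 21.34
p-value = P(T ≤ -1.8214) ≈ 0.0413
Since p ≈ 0.0413 < α = 0.05, reject H0; the evidence is statistically significant.

-1.8214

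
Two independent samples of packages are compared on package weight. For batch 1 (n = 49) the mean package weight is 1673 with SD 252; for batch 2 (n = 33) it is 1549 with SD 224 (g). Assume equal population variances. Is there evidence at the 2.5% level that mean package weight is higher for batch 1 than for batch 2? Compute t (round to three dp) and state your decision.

Let group 1 = batch 1, group 2 = batch 2. H0: μ_1 = μ_2; H1: μ_1 > μ_2 (two-sample pooled-variance t-test, right-tailed).
s_p² = [(49−1)·252² + (33−1)·224²]/(49+33−2) = 58172.8
t = (1673 − 1549)/√[58172.8·(1/49 + 1/33)] = 2.283
df = n₁ + n₂ − 2 = 80
p-value = P(T ≥ 2.283) ≈ 0.013
Since p ≈ 0.013 < α = 0.025, reject H0; the evidence is statistically significant.

t = 2.283; reject H0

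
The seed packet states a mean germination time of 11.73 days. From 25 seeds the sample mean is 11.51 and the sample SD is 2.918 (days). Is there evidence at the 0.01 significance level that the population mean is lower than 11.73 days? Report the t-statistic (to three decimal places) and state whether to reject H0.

H0: μ = 11.73; H1: μ < 11.73 (one-sample t-test, left-tailed).
t = (x̄ − μ₀)/(s/√n) = (11.51 − 11.73)/(2.918/√25) = -0.377
df = n − 1 = 24
p-value = P(T ≤ -0.377) ≈ 0.3548
Since p ≈ 0.3548 > α = 0.01, fail to reject H0; the data do not provide sufficient evidence against H0.

t = -0.377; fail to reject H0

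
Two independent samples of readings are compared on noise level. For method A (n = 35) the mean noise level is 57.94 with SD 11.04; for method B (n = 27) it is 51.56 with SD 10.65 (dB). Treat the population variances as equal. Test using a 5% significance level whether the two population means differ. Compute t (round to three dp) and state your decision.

t = 2.291; reject H0

Let group 1 = method A, group 2 = method B. H0: μ_1 = μ_2; H1: μ_1 ≠ μ_2 (two-sample pooled-variance t-test, two-sided).
s_p² = [(35−1)·11.04² + (27−1)·10.65²]/(35+27−2) = 118.216
t = (57.94 − 51.56)/√[118.216·(1/35 + 1/27)] = 2.291
df = n₁ + n₂ − 2 = 60
Two-sided p-value ≈ 0.0255
Since p ≈ 0.0255 < α = 0.05, reject H0; the data support H1.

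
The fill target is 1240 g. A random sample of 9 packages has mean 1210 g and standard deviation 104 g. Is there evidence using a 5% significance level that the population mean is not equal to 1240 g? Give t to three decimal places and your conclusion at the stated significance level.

t = -0.865; fail to reject H0

H0: μ = 1240; H1: μ ≠ 1240 (one-sample t-test, two-sided).
t = (x̄ − μ₀)/(s/√n) = (1210 − 1240)/(104/√9) = -0.865
df = n − 1 = 8
Two-sided p-value ≈ 0.4120
Since p ≈ 0.4120 > α = 0.05, fail to reject H0; the data do not provide sufficient evidence against H0.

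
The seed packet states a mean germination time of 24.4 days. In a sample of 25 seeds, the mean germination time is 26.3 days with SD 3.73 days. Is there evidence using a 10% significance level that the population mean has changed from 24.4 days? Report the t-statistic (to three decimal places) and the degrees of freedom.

t = 2.547, df = 24

H0: μ = 24.4; H1: μ ≠ 24.4 (one-sample t-test, two-sided).
t = (x̄ − μ₀)/(s/√n) = (26.3 − 24.4)/(3.73/√25) = 2.547
df = n − 1 = 24
Two-sided p-value ≈ 0.018
Since p ≈ 0.018 < α = 0.1, reject H0; the evidence is statistically significant.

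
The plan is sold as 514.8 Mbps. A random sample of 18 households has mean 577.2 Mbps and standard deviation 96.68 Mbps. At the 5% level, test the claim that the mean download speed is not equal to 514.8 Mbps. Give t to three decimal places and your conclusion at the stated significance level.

H0: μ = 514.8; H1: μ ≠ 514.8 (one-sample t-test, two-sided).
t = (x̄ − μ₀)/(s/√n) = (577.2 − 514.8)/(96.68/√18) = 2.738
df = n − 1 = 17
Two-sided p-value ≈ 0.014
Since p ≈ 0.014 < α = 0.05, reject H0; the evidence is statistically significant.

t = 2.738; reject H0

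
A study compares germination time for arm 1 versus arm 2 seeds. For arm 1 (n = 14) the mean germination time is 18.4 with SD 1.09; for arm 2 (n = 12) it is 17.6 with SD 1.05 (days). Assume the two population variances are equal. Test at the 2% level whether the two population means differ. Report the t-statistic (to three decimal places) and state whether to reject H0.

Let group 1 = arm 1, group 2 = arm 2. H0: μ_1 = μ_2; H1: μ_1 ≠ μ_2 (two-sample pooled-variance t-test, two-sided).
s_p² = [(14−1)·1.09² + (12−1)·1.05²]/(14+12−2) = 1.14887
t = (18.4 − 17.6)/√[1.14887·(1/14 + 1/12)] = 1.897
df = n₁ + n₂ − 2 = 24
Two-sided p-value ≈ 0.070
Since p ≈ 0.070 > α = 0.02, fail to reject H0; the data do not provide sufficient evidence against H0.

t = 1.897; fail to reject H0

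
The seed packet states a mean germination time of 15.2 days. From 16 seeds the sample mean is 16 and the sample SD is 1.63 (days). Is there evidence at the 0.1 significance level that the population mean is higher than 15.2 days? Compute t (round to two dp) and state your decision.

H0: μ = 15.2; H1: μ > 15.2 (one-sample t-test, right-tailed).
t = (x̄ − μ₀)/(s/√n) = (16 − 15.2)/(1.63/√16) = 1.96
df = n − 1 = 15
p-value = P(T ≥ 1.96) ≈ 0.034
Since p ≈ 0.034 < α = 0.1, reject H0; the evidence is statistically significant.

t = 1.96; reject H0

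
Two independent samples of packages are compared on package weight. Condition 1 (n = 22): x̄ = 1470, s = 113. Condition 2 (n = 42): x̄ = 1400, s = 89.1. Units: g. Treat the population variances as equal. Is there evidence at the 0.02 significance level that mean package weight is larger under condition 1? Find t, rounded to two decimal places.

2.72

Let group 1 = condition 1, group 2 = condition 2. H0: μ_1 = μ_2; H1: μ_1 > μ_2 (two-sample pooled-variance t-test, right-tailed).
s_p² = [(22−1)·113² + (42−1)·89.1²]/(22+42−2) = 9574.84
t = (1470 − 1400)/√[9574.84·(1/22 + 1/42)] = 2.72
df = n₁ + n₂ − 2 = 62
p-value = P(T ≥ 2.72) ≈ 0.0043
Since p ≈ 0.0043 < α = 0.02, reject H0; the data support H1.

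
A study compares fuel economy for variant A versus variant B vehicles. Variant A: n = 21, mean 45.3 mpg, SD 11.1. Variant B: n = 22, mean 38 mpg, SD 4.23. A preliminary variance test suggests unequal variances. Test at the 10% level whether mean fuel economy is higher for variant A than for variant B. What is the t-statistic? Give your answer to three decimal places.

Let group 1 = variant A, group 2 = variant B. H0: μ_1 = μ_2; H1: μ_1 > μ_2 (Welch's two-sample t-test, right-tailed).
t = (x̄_1 − x̄_2)/√(s_1²/n_1 + s_2²/n_2) = (45.3 − 38)/√(11.1²/21 + 4.23²/22) = 2.824
Welch–Satterthwaite df ≈ 25.46
p-value = P(T ≥ 2.824) ≈ 0.005
Since p ≈ 0.005 < α = 0.1, reject H0; the data support H1.

2.824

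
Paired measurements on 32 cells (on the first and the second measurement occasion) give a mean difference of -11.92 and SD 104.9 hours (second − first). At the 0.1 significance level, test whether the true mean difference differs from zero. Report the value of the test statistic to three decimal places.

H0: μ_d = 0; H1: μ_d ≠ 0 (paired t-test on the differences, two-sided).
t = d̄/(s_d/√n) = -11.92/(104.9/√32) = -0.643
df = n − 1 = 31
Two-sided p-value ≈ 0.5251
Since p ≈ 0.5251 > α = 0.1, fail to reject H0; the evidence is not statistically significant.

-0.643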